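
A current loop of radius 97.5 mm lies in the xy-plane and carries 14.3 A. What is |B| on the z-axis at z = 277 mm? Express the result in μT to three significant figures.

B ≈ 3.37 μT

On the axis of a circular loop, B = μ₀IR² / [2(R²+z²)^(3/2)].
R² + z² = (0.0975)² + (0.277)² = 0.08624 m², and (R²+z²)^(3/2) = 2.53×10⁻² m³.
B = (4π×10⁻⁷ × 14.3 × 0.009506) / (2 × 2.53×10⁻²) = 3.37×10⁻⁶ T.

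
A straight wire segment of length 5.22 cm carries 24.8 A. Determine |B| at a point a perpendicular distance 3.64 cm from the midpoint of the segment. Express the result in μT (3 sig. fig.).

For a finite straight segment, B = (μ₀I/4πd)(sinθ₁ + sinθ₂), where θ₁, θ₂ are the angles from the perpendicular to each end.
The perpendicular from the point meets the wire at its midpoint, so each end is L/2 = 0.0261 m away along the wire.
sinθ₁ = 0.0261/√(0.0261²+0.0364²) = 0.5827; sinθ₂ = 0.0261/√(0.0261²+0.0364²) = 0.5827.
B = (4π×10⁻⁷ × 24.8) / (4π × 0.0364) × (0.5827 + 0.5827) = 7.94×10⁻⁵ T.

B ≈ 79.4 μT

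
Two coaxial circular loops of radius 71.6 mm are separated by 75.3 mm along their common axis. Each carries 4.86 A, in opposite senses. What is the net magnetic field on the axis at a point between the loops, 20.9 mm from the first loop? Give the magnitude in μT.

B ≈ 16.2 μT

Each loop contributes B = μ₀IR²/[2(R²+z²)^(3/2)] on the axis, with z measured from that loop.
Loop 1 (z = 0.0209 m): B₁ = 3.77×10⁻⁵ T. Loop 2 (z = 0.0544 m): B₂ = 2.15×10⁻⁵ T.
The fields oppose: B = |B₁ − B₂| = 1.62×10⁻⁵ T.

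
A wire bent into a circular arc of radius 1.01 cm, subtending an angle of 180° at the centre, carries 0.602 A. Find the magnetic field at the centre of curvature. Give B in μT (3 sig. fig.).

The Biot–Savart field of a circular arc at its centre is B = μ₀Iφ/(4πR), with φ = 3.142 rad.
B = (4π×10⁻⁷ × 0.602 × 3.142) / (4π × 0.0101) = 1.87×10⁻⁵ T.

B ≈ 18.7 μT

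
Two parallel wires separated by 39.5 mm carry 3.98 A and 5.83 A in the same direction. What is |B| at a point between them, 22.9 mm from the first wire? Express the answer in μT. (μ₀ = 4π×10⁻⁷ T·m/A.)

Each long wire gives B = μ₀I/(2πd). Distances are d₁ = 0.0229 m and d₂ = 0.0166 m.
B₁ = 3.48×10⁻⁵ T, B₂ = 7.02×10⁻⁵ T.
Between parallel currents the two contributions point in opposite directions, so they subtract. B = |B₁ − B₂| = |3.48×10⁻⁵ − 7.02×10⁻⁵| = 3.55×10⁻⁵ T.

B ≈ 35.5 μT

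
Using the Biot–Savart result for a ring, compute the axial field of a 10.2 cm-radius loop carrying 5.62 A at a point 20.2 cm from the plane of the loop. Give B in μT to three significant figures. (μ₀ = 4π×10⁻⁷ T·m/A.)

On the axis of a circular loop, B = μ₀IR² / [2(R²+z²)^(3/2)].
R² + z² = (0.102)² + (0.202)² = 0.05121 m², and (R²+z²)^(3/2) = 1.16×10⁻² m³.
B = (4π×10⁻⁷ × 5.62 × 0.0104) / (2 × 1.16×10⁻²) = 3.17×10⁻⁶ T.

B ≈ 3.17 μT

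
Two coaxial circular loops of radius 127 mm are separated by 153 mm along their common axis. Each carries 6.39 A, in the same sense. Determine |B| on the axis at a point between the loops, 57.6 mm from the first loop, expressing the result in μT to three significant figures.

B ≈ 40.0 μT

Each loop contributes B = μ₀IR²/[2(R²+z²)^(3/2)] on the axis, with z measured from that loop.
Loop 1 (z = 0.0576 m): B₁ = 2.39×10⁻⁵ T. Loop 2 (z = 0.0954 m): B₂ = 1.62×10⁻⁵ T.
The fields add: B = B₁ + B₂ = 4.00×10⁻⁵ T.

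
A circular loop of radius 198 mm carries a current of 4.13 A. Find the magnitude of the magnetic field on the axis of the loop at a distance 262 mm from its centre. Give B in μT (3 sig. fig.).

On the axis of a circular loop, B = μ₀IR² / [2(R²+z²)^(3/2)].
R² + z² = (0.198)² + (0.262)² = 0.1078 m², and (R²+z²)^(3/2) = 3.54×10⁻² m³.
B = (4π×10⁻⁷ × 4.13 × 0.0392) / (2 × 3.54×10⁻²) = 2.87×10⁻⁶ T.

B ≈ 2.87 μT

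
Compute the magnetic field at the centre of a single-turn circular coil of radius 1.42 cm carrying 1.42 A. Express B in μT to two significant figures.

At the centre of a circular loop the Biot–Savart law gives B = μ₀I/(2R).
B = (4π×10⁻⁷ × 1.42) / (2 × 0.0142) = 6.28×10⁻⁵ T.

B ≈ 63 μT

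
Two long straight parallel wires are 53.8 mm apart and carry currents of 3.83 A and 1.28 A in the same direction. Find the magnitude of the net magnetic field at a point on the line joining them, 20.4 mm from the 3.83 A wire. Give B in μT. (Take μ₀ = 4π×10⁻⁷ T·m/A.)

Each long wire gives B = μ₀I/(2πd). Distances are d₁ = 0.0204 m and d₂ = 0.0334 m.
B₁ = 3.75×10⁻⁵ T, B₂ = 7.66×10⁻⁶ T.
Between parallel currents the two contributions point in opposite directions, so they subtract. B = |B₁ − B₂| = |3.75×10⁻⁵ − 7.66×10⁻⁶| = 2.99×10⁻⁵ T.

B ≈ 29.9 μT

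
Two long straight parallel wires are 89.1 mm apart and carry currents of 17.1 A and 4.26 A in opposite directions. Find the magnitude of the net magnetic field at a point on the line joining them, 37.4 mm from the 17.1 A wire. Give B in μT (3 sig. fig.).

B ≈ 108 μT

Each long wire gives B = μ₀I/(2πd). Distances are d₁ = 0.0374 m and d₂ = 0.0517 m.
B₁ = 9.14×10⁻⁵ T, B₂ = 1.65×10⁻⁵ T.
Between antiparallel currents both contributions point the same way, so they add. B = B₁ + B₂ = 9.14×10⁻⁵ + 1.65×10⁻⁵ = 1.08×10⁻⁴ T.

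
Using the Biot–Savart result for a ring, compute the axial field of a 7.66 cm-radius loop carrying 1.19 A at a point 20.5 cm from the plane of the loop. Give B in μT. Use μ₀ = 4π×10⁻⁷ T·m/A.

B ≈ 0.419 μT

On the axis of a circular loop, B = μ₀IR² / [2(R²+z²)^(3/2)].
R² + z² = (0.0766)² + (0.205)² = 0.04789 m², and (R²+z²)^(3/2) = 1.05×10⁻² m³.
B = (4π×10⁻⁷ × 1.19 × 0.005868) / (2 × 1.05×10⁻²) = 4.19×10⁻⁷ T.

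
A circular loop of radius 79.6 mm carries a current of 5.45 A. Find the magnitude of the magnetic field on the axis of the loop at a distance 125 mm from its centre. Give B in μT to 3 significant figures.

B ≈ 6.67 μT

On the axis of a circular loop, B = μ₀IR² / [2(R²+z²)^(3/2)].
R² + z² = (0.0796)² + (0.125)² = 0.02196 m², and (R²+z²)^(3/2) = 3.25×10⁻³ m³.
B = (4π×10⁻⁷ × 5.45 × 0.006336) / (2 × 3.25×10⁻³) = 6.67×10⁻⁶ T.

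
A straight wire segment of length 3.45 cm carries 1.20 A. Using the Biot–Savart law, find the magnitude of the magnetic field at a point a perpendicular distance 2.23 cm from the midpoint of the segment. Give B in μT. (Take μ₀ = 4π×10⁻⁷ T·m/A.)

For a finite straight segment, B = (μ₀I/4πd)(sinθ₁ + sinθ₂), where θ₁, θ₂ are the angles from the perpendicular to each end.
The perpendicular from the point meets the wire at its midpoint, so each end is L/2 = 0.01725 m away along the wire.
sinθ₁ = 0.01725/√(0.01725²+0.0223²) = 0.6119; sinθ₂ = 0.01725/√(0.01725²+0.0223²) = 0.6119.
B = (4π×10⁻⁷ × 1.20) / (4π × 0.0223) × (0.6119 + 0.6119) = 6.58×10⁻⁶ T.

B ≈ 6.58 μT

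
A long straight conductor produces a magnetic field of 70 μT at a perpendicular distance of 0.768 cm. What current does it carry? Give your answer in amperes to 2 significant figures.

I ≈ 2.7 A

For a long straight wire B = μ₀I/(2πd), so I = 2πdB/μ₀.
I = 2π × 0.00768 × 7.00×10⁻⁵ / (4π×10⁻⁷) = 2.69 A.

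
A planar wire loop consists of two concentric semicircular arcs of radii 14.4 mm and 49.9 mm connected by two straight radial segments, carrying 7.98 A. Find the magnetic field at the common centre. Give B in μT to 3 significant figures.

The radial connectors point toward the centre, so dl × r̂ = 0 and they contribute nothing.
Each semicircle gives μ₀I/(4R): inner arc 1.74×10⁻⁴ T, outer arc 5.02×10⁻⁵ T.
The two arcs carry current in opposite angular senses, so their fields oppose: B = |1.74×10⁻⁴ − 5.02×10⁻⁵| = 1.24×10⁻⁴ T.

B ≈ 124 μT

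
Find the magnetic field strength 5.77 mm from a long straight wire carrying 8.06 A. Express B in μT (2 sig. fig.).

B ≈ 280 μT

For an infinitely long straight wire, B = μ₀I/(2πd).
B = (4π×10⁻⁷ × 8.06) / (2π × 0.00577) = 2.79×10⁻⁴ T.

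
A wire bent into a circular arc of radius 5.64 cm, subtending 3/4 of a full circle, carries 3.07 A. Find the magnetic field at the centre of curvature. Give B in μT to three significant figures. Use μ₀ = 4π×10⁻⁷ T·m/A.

The Biot–Savart field of a circular arc at its centre is B = μ₀Iφ/(4πR), with φ = 4.712 rad.
B = (4π×10⁻⁷ × 3.07 × 4.712) / (4π × 0.0564) = 2.57×10⁻⁵ T.

B ≈ 25.7 μT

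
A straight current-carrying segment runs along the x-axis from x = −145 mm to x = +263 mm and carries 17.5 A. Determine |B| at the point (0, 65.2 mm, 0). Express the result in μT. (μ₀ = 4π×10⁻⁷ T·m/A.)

B ≈ 50.5 μT

For a finite straight segment, B = (μ₀I/4πd)(sinθ₁ + sinθ₂), where θ₁, θ₂ are the angles from the perpendicular to each end.
The perpendicular distance is d = 0.0652 m; the end-offsets along the wire are a = 0.145 m and b = 0.263 m.
sinθ₁ = 0.145/√(0.145²+0.0652²) = 0.9120; sinθ₂ = 0.263/√(0.263²+0.0652²) = 0.9706.
B = (4π×10⁻⁷ × 17.5) / (4π × 0.0652) × (0.9120 + 0.9706) = 5.05×10⁻⁵ T.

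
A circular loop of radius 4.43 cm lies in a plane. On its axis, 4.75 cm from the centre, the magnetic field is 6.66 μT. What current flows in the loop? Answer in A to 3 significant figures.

On the axis of a loop, B = μ₀IR²/[2(R²+z²)^(3/2)], so I = 2B(R²+z²)^(3/2)/(μ₀R²).
R² + z² = 0.001962 + 0.002256 = 0.004219 m²; raised to 3/2 gives 2.74×10⁻⁴ m³.
I = 2 × 6.66×10⁻⁶ × 2.74×10⁻⁴ / (1.26×10⁻⁶ × 0.001962) = 1.48 A.

I ≈ 1.48 A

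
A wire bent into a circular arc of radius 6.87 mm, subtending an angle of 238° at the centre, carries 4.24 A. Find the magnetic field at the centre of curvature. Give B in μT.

B ≈ 256 μT

The Biot–Savart field of a circular arc at its centre is B = μ₀Iφ/(4πR), with φ = 4.154 rad.
B = (4π×10⁻⁷ × 4.24 × 4.154) / (4π × 0.00687) = 2.56×10⁻⁴ T.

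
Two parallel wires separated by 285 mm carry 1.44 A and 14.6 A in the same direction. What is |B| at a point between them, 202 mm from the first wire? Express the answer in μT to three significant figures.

Each long wire gives B = μ₀I/(2πd). Distances are d₁ = 0.202 m and d₂ = 0.083 m.
B₁ = 1.43×10⁻⁶ T, B₂ = 3.52×10⁻⁵ T.
Between parallel currents the two contributions point in opposite directions, so they subtract. B = |B₁ − B₂| = |1.43×10⁻⁶ − 3.52×10⁻⁵| = 3.38×10⁻⁵ T.

B ≈ 33.8 μT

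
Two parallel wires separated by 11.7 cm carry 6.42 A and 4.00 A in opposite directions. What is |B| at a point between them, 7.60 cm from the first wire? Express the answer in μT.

Each long wire gives B = μ₀I/(2πd). Distances are d₁ = 0.076 m and d₂ = 0.041 m.
B₁ = 1.69×10⁻⁵ T, B₂ = 1.95×10⁻⁵ T.
Between antiparallel currents both contributions point the same way, so they add. B = B₁ + B₂ = 1.69×10⁻⁵ + 1.95×10⁻⁵ = 3.64×10⁻⁵ T.

B ≈ 36.4 μT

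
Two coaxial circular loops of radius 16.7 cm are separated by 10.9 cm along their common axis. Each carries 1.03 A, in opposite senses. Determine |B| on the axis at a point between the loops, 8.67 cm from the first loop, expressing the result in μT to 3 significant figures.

B ≈ 1.06 μT

Each loop contributes B = μ₀IR²/[2(R²+z²)^(3/2)] on the axis, with z measured from that loop.
Loop 1 (z = 0.0867 m): B₁ = 2.71×10⁻⁶ T. Loop 2 (z = 0.0223 m): B₂ = 3.77×10⁻⁶ T.
The fields oppose: B = |B₁ − B₂| = 1.06×10⁻⁶ T.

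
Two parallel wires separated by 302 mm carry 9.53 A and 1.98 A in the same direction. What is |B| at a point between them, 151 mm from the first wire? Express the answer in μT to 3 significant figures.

Each long wire gives B = μ₀I/(2πd). Distances are d₁ = 0.151 m and d₂ = 0.151 m.
B₁ = 1.26×10⁻⁵ T, B₂ = 2.62×10⁻⁶ T.
Between parallel currents the two contributions point in opposite directions, so they subtract. B = |B₁ − B₂| = |1.26×10⁻⁵ − 2.62×10⁻⁶| = 1.00×10⁻⁵ T.

B ≈ 10.0 μT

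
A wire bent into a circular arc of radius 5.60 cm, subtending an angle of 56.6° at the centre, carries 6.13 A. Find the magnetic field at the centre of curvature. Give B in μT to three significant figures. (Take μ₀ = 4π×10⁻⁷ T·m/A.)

The Biot–Savart field of a circular arc at its centre is B = μ₀Iφ/(4πR), with φ = 0.9879 rad.
B = (4π×10⁻⁷ × 6.13 × 0.9879) / (4π × 0.056) = 1.08×10⁻⁵ T.

B ≈ 10.8 μT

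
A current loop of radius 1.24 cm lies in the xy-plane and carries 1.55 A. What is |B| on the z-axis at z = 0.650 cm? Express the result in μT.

B ≈ 54.6 μT

On the axis of a circular loop, B = μ₀IR² / [2(R²+z²)^(3/2)].
R² + z² = (0.0124)² + (0.0065)² = 0.000196 m², and (R²+z²)^(3/2) = 2.74×10⁻⁶ m³.
B = (4π×10⁻⁷ × 1.55 × 0.0001538) / (2 × 2.74×10⁻⁶) = 5.46×10⁻⁵ T.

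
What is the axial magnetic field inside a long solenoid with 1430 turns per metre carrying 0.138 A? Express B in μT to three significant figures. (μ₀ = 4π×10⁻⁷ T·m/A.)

B ≈ 248 μT

Inside a long solenoid, B = μ₀nI with n = 1430 turns/m.
B = 4π×10⁻⁷ × 1430 × 0.138 = 2.48×10⁻⁴ T.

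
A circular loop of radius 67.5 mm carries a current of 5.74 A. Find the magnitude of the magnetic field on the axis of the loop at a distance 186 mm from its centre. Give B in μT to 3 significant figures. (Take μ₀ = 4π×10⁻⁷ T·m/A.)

B ≈ 2.12 μT

On the axis of a circular loop, B = μ₀IR² / [2(R²+z²)^(3/2)].
R² + z² = (0.0675)² + (0.186)² = 0.03915 m², and (R²+z²)^(3/2) = 7.75×10⁻³ m³.
B = (4π×10⁻⁷ × 5.74 × 0.004556) / (2 × 7.75×10⁻³) = 2.12×10⁻⁶ T.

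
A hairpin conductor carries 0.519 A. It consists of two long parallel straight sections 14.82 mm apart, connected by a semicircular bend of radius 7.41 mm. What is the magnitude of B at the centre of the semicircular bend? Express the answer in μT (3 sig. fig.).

B ≈ 36.0 μT

The semicircular arc contributes B_arc = μ₀I·π/(4πR) = μ₀I/(4R) = 2.20×10⁻⁵ T.
Each semi-infinite lead is at perpendicular distance R = 0.00741 m from the centre, with the perpendicular foot at its near end, so it contributes μ₀I/(4πR); both point the same way, together 1.40×10⁻⁵ T.
Arc and leads all point the same direction: B = 2.20×10⁻⁵ + 1.40×10⁻⁵ = 3.60×10⁻⁵ T.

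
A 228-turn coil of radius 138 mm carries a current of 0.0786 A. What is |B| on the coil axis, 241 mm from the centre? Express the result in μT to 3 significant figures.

B ≈ 10.0 μT

For an N-turn flat coil, B = Nμ₀IR²/[2(R²+z²)^(3/2)] with R = 0.138 m, z = 0.241 m.
B = 228 × 4.39×10⁻⁸ T = 1.00×10⁻⁵ T.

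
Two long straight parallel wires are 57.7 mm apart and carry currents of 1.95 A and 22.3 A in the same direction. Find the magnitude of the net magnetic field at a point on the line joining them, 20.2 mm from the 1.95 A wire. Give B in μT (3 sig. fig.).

Each long wire gives B = μ₀I/(2πd). Distances are d₁ = 0.0202 m and d₂ = 0.0375 m.
B₁ = 1.93×10⁻⁵ T, B₂ = 1.19×10⁻⁴ T.
Between parallel currents the two contributions point in opposite directions, so they subtract. B = |B₁ − B₂| = |1.93×10⁻⁵ − 1.19×10⁻⁴| = 9.96×10⁻⁵ T.

B ≈ 99.6 μT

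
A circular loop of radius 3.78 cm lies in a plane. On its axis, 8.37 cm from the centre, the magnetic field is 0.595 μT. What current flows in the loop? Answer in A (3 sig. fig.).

I ≈ 0.513 A

On the axis of a loop, B = μ₀IR²/[2(R²+z²)^(3/2)], so I = 2B(R²+z²)^(3/2)/(μ₀R²).
R² + z² = 0.001429 + 0.007006 = 0.008435 m²; raised to 3/2 gives 7.75×10⁻⁴ m³.
I = 2 × 5.95×10⁻⁷ × 7.75×10⁻⁴ / (1.26×10⁻⁶ × 0.001429) = 0.513 A.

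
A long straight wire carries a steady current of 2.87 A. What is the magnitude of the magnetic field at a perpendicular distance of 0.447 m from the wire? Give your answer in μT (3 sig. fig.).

For an infinitely long straight wire, B = μ₀I/(2πd).
B = (4π×10⁻⁷ × 2.87) / (2π × 0.447) = 1.28×10⁻⁶ T.

B ≈ 1.28 μT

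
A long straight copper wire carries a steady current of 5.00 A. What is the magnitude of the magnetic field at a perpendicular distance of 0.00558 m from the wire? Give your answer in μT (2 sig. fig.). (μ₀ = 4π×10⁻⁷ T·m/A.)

For an infinitely long straight wire, B = μ₀I/(2πd).
B = (4π×10⁻⁷ × 5.00) / (2π × 0.00558) = 1.79×10⁻⁴ T.

B ≈ 180 μT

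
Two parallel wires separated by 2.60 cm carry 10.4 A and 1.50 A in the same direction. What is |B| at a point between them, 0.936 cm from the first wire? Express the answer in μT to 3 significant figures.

Each long wire gives B = μ₀I/(2πd). Distances are d₁ = 0.00936 m and d₂ = 0.01664 m.
B₁ = 2.22×10⁻⁴ T, B₂ = 1.80×10⁻⁵ T.
Between parallel currents the two contributions point in opposite directions, so they subtract. B = |B₁ − B₂| = |2.22×10⁻⁴ − 1.80×10⁻⁵| = 2.04×10⁻⁴ T.

B ≈ 204 μT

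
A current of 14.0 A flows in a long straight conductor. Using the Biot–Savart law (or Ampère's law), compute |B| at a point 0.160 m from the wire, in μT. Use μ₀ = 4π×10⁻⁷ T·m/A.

B ≈ 17.5 μT

For an infinitely long straight wire, B = μ₀I/(2πd).
B = (4π×10⁻⁷ × 14.0) / (2π × 0.16) = 1.75×10⁻⁵ T.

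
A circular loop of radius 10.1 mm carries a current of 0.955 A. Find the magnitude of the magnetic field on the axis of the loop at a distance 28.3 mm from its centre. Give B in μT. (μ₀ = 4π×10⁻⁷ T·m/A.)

B ≈ 2.26 μT

On the axis of a circular loop, B = μ₀IR² / [2(R²+z²)^(3/2)].
R² + z² = (0.0101)² + (0.0283)² = 0.0009029 m², and (R²+z²)^(3/2) = 2.71×10⁻⁵ m³.
B = (4π×10⁻⁷ × 0.955 × 0.000102) / (2 × 2.71×10⁻⁵) = 2.26×10⁻⁶ T.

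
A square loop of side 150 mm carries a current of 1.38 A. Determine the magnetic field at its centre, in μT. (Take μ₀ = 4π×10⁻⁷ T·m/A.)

Each side is a finite straight segment at perpendicular distance d = a/(2 tan(π/4)) = 0.075 m from the centre, with end-angles ±π/4.
One side contributes B₁ = (μ₀I/4πd)·2 sin(π/4) = 2.60×10⁻⁶ T.
All 4 sides add in the same direction: B = 4 × 2.60×10⁻⁶ = 1.04×10⁻⁵ T.

B ≈ 10.4 μT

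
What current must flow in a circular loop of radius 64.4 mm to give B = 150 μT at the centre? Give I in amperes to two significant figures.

At the centre of a circular loop B = μ₀I/(2R), so I = 2RB/μ₀.
With R = 0.0644 m, I = 2 × 0.0644 × 1.50×10⁻⁴ / (4π×10⁻⁷) = 15.4 A.

I ≈ 15 A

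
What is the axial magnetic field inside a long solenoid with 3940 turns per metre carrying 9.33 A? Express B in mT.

B ≈ 46.2 mT

Inside a long solenoid, B = μ₀nI with n = 3940 turns/m.
B = 4π×10⁻⁷ × 3940 × 9.33 = 4.62×10⁻² T.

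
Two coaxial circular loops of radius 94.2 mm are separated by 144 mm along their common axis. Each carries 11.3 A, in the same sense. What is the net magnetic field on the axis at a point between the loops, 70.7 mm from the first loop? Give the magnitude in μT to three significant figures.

Each loop contributes B = μ₀IR²/[2(R²+z²)^(3/2)] on the axis, with z measured from that loop.
Loop 1 (z = 0.0707 m): B₁ = 3.86×10⁻⁵ T. Loop 2 (z = 0.0733 m): B₂ = 3.71×10⁻⁵ T.
The fields add: B = B₁ + B₂ = 7.56×10⁻⁵ T.

B ≈ 75.6 μT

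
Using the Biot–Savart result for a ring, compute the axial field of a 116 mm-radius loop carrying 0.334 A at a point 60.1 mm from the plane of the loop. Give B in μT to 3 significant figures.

On the axis of a circular loop, B = μ₀IR² / [2(R²+z²)^(3/2)].
R² + z² = (0.116)² + (0.0601)² = 0.01707 m², and (R²+z²)^(3/2) = 2.23×10⁻³ m³.
B = (4π×10⁻⁷ × 0.334 × 0.01346) / (2 × 2.23×10⁻³) = 1.27×10⁻⁶ T.

B ≈ 1.27 μT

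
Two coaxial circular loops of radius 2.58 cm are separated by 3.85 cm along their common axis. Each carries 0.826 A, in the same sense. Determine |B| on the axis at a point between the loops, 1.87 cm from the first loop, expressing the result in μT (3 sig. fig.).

Each loop contributes B = μ₀IR²/[2(R²+z²)^(3/2)] on the axis, with z measured from that loop.
Loop 1 (z = 0.0187 m): B₁ = 1.07×10⁻⁵ T. Loop 2 (z = 0.0198 m): B₂ = 1.00×10⁻⁵ T.
The fields add: B = B₁ + B₂ = 2.07×10⁻⁵ T.

B ≈ 20.7 μT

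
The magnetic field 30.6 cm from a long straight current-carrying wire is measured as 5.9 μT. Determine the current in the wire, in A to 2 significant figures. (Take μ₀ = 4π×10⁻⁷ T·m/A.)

I ≈ 9.0 A

For a long straight wire B = μ₀I/(2πd), so I = 2πdB/μ₀.
I = 2π × 0.306 × 5.90×10⁻⁶ / (4π×10⁻⁷) = 9.03 A.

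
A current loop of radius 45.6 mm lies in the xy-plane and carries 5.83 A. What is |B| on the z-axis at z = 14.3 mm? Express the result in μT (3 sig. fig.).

On the axis of a circular loop, B = μ₀IR² / [2(R²+z²)^(3/2)].
R² + z² = (0.0456)² + (0.0143)² = 0.002284 m², and (R²+z²)^(3/2) = 1.09×10⁻⁴ m³.
B = (4π×10⁻⁷ × 5.83 × 0.002079) / (2 × 1.09×10⁻⁴) = 6.98×10⁻⁵ T.

B ≈ 69.8 μT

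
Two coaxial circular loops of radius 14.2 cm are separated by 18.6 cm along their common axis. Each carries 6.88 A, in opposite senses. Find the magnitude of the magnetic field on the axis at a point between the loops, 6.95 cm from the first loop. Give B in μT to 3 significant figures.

Each loop contributes B = μ₀IR²/[2(R²+z²)^(3/2)] on the axis, with z measured from that loop.
Loop 1 (z = 0.0695 m): B₁ = 2.21×10⁻⁵ T. Loop 2 (z = 0.1165 m): B₂ = 1.41×10⁻⁵ T.
The fields oppose: B = |B₁ − B₂| = 7.99×10⁻⁶ T.

B ≈ 7.99 μT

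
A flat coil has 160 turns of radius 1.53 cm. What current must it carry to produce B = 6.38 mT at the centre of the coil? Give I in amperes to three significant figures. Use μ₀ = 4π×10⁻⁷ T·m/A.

For an N-turn coil, B = Nμ₀I/(2R) with R = 0.0153 m, so I = 2RB/(Nμ₀) = 2 × 0.0153 × 6.38×10⁻³ / (160 × 4π×10⁻⁷) = 0.971 A.

I ≈ 0.971 A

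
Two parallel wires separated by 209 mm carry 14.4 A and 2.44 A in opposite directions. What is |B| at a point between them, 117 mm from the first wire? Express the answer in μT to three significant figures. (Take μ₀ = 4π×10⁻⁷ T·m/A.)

Each long wire gives B = μ₀I/(2πd). Distances are d₁ = 0.117 m and d₂ = 0.092 m.
B₁ = 2.46×10⁻⁵ T, B₂ = 5.30×10⁻⁶ T.
Between antiparallel currents both contributions point the same way, so they add. B = B₁ + B₂ = 2.46×10⁻⁵ + 5.30×10⁻⁶ = 2.99×10⁻⁵ T.

B ≈ 29.9 μT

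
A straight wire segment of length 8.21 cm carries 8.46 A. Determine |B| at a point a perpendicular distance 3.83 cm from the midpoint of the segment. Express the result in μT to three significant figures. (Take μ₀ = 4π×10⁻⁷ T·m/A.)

B ≈ 32.3 μT

For a finite straight segment, B = (μ₀I/4πd)(sinθ₁ + sinθ₂), where θ₁, θ₂ are the angles from the perpendicular to each end.
The perpendicular from the point meets the wire at its midpoint, so each end is L/2 = 0.04105 m away along the wire.
sinθ₁ = 0.04105/√(0.04105²+0.0383²) = 0.7312; sinθ₂ = 0.04105/√(0.04105²+0.0383²) = 0.7312.
B = (4π×10⁻⁷ × 8.46) / (4π × 0.0383) × (0.7312 + 0.7312) = 3.23×10⁻⁵ T.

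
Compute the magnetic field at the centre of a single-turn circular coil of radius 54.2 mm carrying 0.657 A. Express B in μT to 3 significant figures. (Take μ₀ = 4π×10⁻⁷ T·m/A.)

At the centre of a circular loop the Biot–Savart law gives B = μ₀I/(2R).
B = (4π×10⁻⁷ × 0.657) / (2 × 0.0542) = 7.62×10⁻⁶ T.

B ≈ 7.62 μT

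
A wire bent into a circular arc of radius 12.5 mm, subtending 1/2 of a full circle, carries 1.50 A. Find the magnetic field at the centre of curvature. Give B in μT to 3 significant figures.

B ≈ 37.7 μT

The Biot–Savart field of a circular arc at its centre is B = μ₀Iφ/(4πR), with φ = 3.142 rad.
B = (4π×10⁻⁷ × 1.50 × 3.142) / (4π × 0.0125) = 3.77×10⁻⁵ T.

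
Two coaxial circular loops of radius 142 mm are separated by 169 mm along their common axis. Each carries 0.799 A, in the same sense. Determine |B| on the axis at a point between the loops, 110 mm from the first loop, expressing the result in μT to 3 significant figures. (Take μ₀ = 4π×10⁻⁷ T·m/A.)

Each loop contributes B = μ₀IR²/[2(R²+z²)^(3/2)] on the axis, with z measured from that loop.
Loop 1 (z = 0.11 m): B₁ = 1.75×10⁻⁶ T. Loop 2 (z = 0.059 m): B₂ = 2.78×10⁻⁶ T.
The fields add: B = B₁ + B₂ = 4.53×10⁻⁶ T.

B ≈ 4.53 μT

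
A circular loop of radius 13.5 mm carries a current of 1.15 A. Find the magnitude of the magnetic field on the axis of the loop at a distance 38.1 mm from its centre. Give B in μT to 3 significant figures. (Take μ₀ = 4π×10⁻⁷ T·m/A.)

B ≈ 1.99 μT

On the axis of a circular loop, B = μ₀IR² / [2(R²+z²)^(3/2)].
R² + z² = (0.0135)² + (0.0381)² = 0.001634 m², and (R²+z²)^(3/2) = 6.60×10⁻⁵ m³.
B = (4π×10⁻⁷ × 1.15 × 0.0001822) / (2 × 6.60×10⁻⁵) = 1.99×10⁻⁶ T.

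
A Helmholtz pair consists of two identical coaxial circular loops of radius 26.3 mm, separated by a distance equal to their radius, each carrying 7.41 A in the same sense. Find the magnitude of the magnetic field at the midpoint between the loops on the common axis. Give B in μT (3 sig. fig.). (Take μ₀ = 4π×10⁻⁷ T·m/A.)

Each loop contributes B = μ₀IR²/[2(R²+z²)^(3/2)] on the axis, with z measured from that loop.
Loop 1 (z = 0.01315 m): B₁ = 1.27×10⁻⁴ T. Loop 2 (z = 0.01315 m): B₂ = 1.27×10⁻⁴ T.
The fields add: B = B₁ + B₂ = 2.53×10⁻⁴ T.

B ≈ 253 μT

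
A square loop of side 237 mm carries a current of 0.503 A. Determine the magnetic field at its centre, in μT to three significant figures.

Each side is a finite straight segment at perpendicular distance d = a/(2 tan(π/4)) = 0.1185 m from the centre, with end-angles ±π/4.
One side contributes B₁ = (μ₀I/4πd)·2 sin(π/4) = 6.00×10⁻⁷ T.
All 4 sides add in the same direction: B = 4 × 6.00×10⁻⁷ = 2.40×10⁻⁶ T.

B ≈ 2.40 μT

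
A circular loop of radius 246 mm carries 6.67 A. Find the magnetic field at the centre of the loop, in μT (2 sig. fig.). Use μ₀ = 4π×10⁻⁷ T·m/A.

B ≈ 17 μT

At the centre of a circular loop the Biot–Savart law gives B = μ₀I/(2R).
B = (4π×10⁻⁷ × 6.67) / (2 × 0.246) = 1.70×10⁻⁵ T.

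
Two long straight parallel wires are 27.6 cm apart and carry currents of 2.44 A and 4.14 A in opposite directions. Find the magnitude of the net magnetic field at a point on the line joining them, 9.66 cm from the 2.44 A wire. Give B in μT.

Each long wire gives B = μ₀I/(2πd). Distances are d₁ = 0.0966 m and d₂ = 0.1794 m.
B₁ = 5.05×10⁻⁶ T, B₂ = 4.62×10⁻⁶ T.
Between antiparallel currents both contributions point the same way, so they add. B = B₁ + B₂ = 5.05×10⁻⁶ + 4.62×10⁻⁶ = 9.67×10⁻⁶ T.

B ≈ 9.67 μT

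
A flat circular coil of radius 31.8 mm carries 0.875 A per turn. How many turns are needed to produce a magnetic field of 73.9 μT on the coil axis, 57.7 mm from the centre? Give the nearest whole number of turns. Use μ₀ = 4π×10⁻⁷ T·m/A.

For an N-turn coil, B = Nμ₀IR²/[2(R²+z²)^(3/2)]. A single turn gives B₁ = 1.94×10⁻⁶ T with R = 0.0318 m, z = 0.0577 m.
N = B/B₁ = 7.39×10⁻⁵ / 1.94×10⁻⁶ = 38.01.

N = 38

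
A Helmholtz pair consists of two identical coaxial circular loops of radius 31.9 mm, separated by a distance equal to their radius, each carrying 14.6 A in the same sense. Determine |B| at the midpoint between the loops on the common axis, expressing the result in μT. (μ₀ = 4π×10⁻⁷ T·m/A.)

Each loop contributes B = μ₀IR²/[2(R²+z²)^(3/2)] on the axis, with z measured from that loop.
Loop 1 (z = 0.01595 m): B₁ = 2.06×10⁻⁴ T. Loop 2 (z = 0.01595 m): B₂ = 2.06×10⁻⁴ T.
The fields add: B = B₁ + B₂ = 4.12×10⁻⁴ T.

B ≈ 412 μT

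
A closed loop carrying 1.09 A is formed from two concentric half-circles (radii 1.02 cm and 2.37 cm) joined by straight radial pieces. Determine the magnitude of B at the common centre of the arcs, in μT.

The radial connectors point toward the centre, so dl × r̂ = 0 and they contribute nothing.
Each semicircle gives μ₀I/(4R): inner arc 3.36×10⁻⁵ T, outer arc 1.44×10⁻⁵ T.
The two arcs carry current in opposite angular senses, so their fields oppose: B = |3.36×10⁻⁵ − 1.44×10⁻⁵| = 1.91×10⁻⁵ T.

B ≈ 19.1 μT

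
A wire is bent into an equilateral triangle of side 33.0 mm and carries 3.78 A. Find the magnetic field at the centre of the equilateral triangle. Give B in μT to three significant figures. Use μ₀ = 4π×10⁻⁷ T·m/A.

Each side is a finite straight segment at perpendicular distance d = a/(2 tan(π/3)) = 0.009526 m from the centre, with end-angles ±π/3.
One side contributes B₁ = (μ₀I/4πd)·2 sin(π/3) = 6.87×10⁻⁵ T.
All 3 sides add in the same direction: B = 3 × 6.87×10⁻⁵ = 2.06×10⁻⁴ T.

B ≈ 206 μT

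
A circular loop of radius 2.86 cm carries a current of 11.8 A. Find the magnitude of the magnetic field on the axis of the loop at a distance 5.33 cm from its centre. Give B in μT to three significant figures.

On the axis of a circular loop, B = μ₀IR² / [2(R²+z²)^(3/2)].
R² + z² = (0.0286)² + (0.0533)² = 0.003659 m², and (R²+z²)^(3/2) = 2.21×10⁻⁴ m³.
B = (4π×10⁻⁷ × 11.8 × 0.000818) / (2 × 2.21×10⁻⁴) = 2.74×10⁻⁵ T.

B ≈ 27.4 μT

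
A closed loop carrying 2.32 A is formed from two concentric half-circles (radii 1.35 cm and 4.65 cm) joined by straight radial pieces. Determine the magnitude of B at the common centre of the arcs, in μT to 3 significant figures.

The radial connectors point toward the centre, so dl × r̂ = 0 and they contribute nothing.
Each semicircle gives μ₀I/(4R): inner arc 5.40×10⁻⁵ T, outer arc 1.57×10⁻⁵ T.
The two arcs carry current in opposite angular senses, so their fields oppose: B = |5.40×10⁻⁵ − 1.57×10⁻⁵| = 3.83×10⁻⁵ T.

B ≈ 38.3 μT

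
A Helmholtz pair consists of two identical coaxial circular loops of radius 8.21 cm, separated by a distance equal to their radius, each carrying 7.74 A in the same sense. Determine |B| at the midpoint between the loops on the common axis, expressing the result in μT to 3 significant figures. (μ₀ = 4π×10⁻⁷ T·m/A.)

Each loop contributes B = μ₀IR²/[2(R²+z²)^(3/2)] on the axis, with z measured from that loop.
Loop 1 (z = 0.04105 m): B₁ = 4.24×10⁻⁵ T. Loop 2 (z = 0.04105 m): B₂ = 4.24×10⁻⁵ T.
The fields add: B = B₁ + B₂ = 8.48×10⁻⁵ T.

B ≈ 84.8 μT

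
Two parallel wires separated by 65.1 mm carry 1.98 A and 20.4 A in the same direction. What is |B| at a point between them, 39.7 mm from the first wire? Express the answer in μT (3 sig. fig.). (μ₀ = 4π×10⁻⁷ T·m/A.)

Each long wire gives B = μ₀I/(2πd). Distances are d₁ = 0.0397 m and d₂ = 0.0254 m.
B₁ = 9.97×10⁻⁶ T, B₂ = 1.61×10⁻⁴ T.
Between parallel currents the two contributions point in opposite directions, so they subtract. B = |B₁ − B₂| = |9.97×10⁻⁶ − 1.61×10⁻⁴| = 1.51×10⁻⁴ T.

B ≈ 151 μT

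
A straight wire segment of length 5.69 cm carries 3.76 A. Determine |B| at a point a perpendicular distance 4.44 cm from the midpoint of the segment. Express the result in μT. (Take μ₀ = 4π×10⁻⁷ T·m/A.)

For a finite straight segment, B = (μ₀I/4πd)(sinθ₁ + sinθ₂), where θ₁, θ₂ are the angles from the perpendicular to each end.
The perpendicular from the point meets the wire at its midpoint, so each end is L/2 = 0.02845 m away along the wire.
sinθ₁ = 0.02845/√(0.02845²+0.0444²) = 0.5395; sinθ₂ = 0.02845/√(0.02845²+0.0444²) = 0.5395.
B = (4π×10⁻⁷ × 3.76) / (4π × 0.0444) × (0.5395 + 0.5395) = 9.14×10⁻⁶ T.

B ≈ 9.14 μT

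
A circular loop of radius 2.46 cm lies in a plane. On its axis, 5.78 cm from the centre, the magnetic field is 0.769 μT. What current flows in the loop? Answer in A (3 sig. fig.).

On the axis of a loop, B = μ₀IR²/[2(R²+z²)^(3/2)], so I = 2B(R²+z²)^(3/2)/(μ₀R²).
R² + z² = 0.0006052 + 0.003341 = 0.003946 m²; raised to 3/2 gives 2.48×10⁻⁴ m³.
I = 2 × 7.69×10⁻⁷ × 2.48×10⁻⁴ / (1.26×10⁻⁶ × 0.0006052) = 0.501 A.

I ≈ 0.501 A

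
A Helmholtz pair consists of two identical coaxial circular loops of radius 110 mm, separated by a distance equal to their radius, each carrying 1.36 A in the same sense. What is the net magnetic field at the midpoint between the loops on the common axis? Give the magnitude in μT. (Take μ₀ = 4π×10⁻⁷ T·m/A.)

Each loop contributes B = μ₀IR²/[2(R²+z²)^(3/2)] on the axis, with z measured from that loop.
Loop 1 (z = 0.055 m): B₁ = 5.56×10⁻⁶ T. Loop 2 (z = 0.055 m): B₂ = 5.56×10⁻⁶ T.
The fields add: B = B₁ + B₂ = 1.11×10⁻⁵ T.

B ≈ 11.1 μT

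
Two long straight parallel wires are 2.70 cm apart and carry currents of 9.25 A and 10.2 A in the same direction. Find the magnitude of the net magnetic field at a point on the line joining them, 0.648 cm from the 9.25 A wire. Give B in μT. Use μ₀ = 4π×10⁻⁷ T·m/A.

Each long wire gives B = μ₀I/(2πd). Distances are d₁ = 0.00648 m and d₂ = 0.02052 m.
B₁ = 2.85×10⁻⁴ T, B₂ = 9.94×10⁻⁵ T.
Between parallel currents the two contributions point in opposite directions, so they subtract. B = |B₁ − B₂| = |2.85×10⁻⁴ − 9.94×10⁻⁵| = 1.86×10⁻⁴ T.

B ≈ 186 μT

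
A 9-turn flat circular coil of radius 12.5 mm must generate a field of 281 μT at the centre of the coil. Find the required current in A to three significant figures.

For an N-turn coil, B = Nμ₀I/(2R) with R = 0.0125 m, so I = 2RB/(Nμ₀) = 2 × 0.0125 × 2.81×10⁻⁴ / (9 × 4π×10⁻⁷) = 0.621 A.

I ≈ 0.621 A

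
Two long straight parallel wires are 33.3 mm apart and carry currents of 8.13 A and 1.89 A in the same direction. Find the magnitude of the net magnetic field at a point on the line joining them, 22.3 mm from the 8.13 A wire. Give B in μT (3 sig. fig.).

B ≈ 38.6 μT

Each long wire gives B = μ₀I/(2πd). Distances are d₁ = 0.0223 m and d₂ = 0.011 m.
B₁ = 7.29×10⁻⁵ T, B₂ = 3.44×10⁻⁵ T.
Between parallel currents the two contributions point in opposite directions, so they subtract. B = |B₁ − B₂| = |7.29×10⁻⁵ − 3.44×10⁻⁵| = 3.86×10⁻⁵ T.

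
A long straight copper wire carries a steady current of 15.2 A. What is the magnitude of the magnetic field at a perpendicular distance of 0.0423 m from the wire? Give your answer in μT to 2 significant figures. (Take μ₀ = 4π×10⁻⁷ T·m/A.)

B ≈ 72 μT

For an infinitely long straight wire, B = μ₀I/(2πd).
B = (4π×10⁻⁷ × 15.2) / (2π × 0.0423) = 7.19×10⁻⁵ T.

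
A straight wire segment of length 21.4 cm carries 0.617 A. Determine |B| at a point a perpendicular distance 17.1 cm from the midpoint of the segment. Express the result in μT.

B ≈ 0.383 μT

For a finite straight segment, B = (μ₀I/4πd)(sinθ₁ + sinθ₂), where θ₁, θ₂ are the angles from the perpendicular to each end.
The perpendicular from the point meets the wire at its midpoint, so each end is L/2 = 0.107 m away along the wire.
sinθ₁ = 0.107/√(0.107²+0.171²) = 0.5304; sinθ₂ = 0.107/√(0.107²+0.171²) = 0.5304.
B = (4π×10⁻⁷ × 0.617) / (4π × 0.171) × (0.5304 + 0.5304) = 3.83×10⁻⁷ T.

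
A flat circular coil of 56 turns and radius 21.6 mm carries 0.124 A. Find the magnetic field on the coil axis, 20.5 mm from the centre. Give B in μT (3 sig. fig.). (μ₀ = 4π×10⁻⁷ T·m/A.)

For an N-turn flat coil, B = Nμ₀IR²/[2(R²+z²)^(3/2)] with R = 0.0216 m, z = 0.0205 m.
B = 56 × 1.38×10⁻⁶ T = 7.71×10⁻⁵ T.

B ≈ 77.1 μT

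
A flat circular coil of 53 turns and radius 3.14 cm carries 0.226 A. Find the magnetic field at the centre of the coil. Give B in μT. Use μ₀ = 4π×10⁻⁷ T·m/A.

For an N-turn flat coil, B = Nμ₀I/(2R) with R = 0.0314 m.
B = 53 × 4.52×10⁻⁶ T = 2.40×10⁻⁴ T.

B ≈ 240 μT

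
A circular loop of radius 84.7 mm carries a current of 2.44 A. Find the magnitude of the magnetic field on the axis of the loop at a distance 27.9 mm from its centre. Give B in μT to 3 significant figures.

On the axis of a circular loop, B = μ₀IR² / [2(R²+z²)^(3/2)].
R² + z² = (0.0847)² + (0.0279)² = 0.007953 m², and (R²+z²)^(3/2) = 7.09×10⁻⁴ m³.
B = (4π×10⁻⁷ × 2.44 × 0.007174) / (2 × 7.09×10⁻⁴) = 1.55×10⁻⁵ T.

B ≈ 15.5 μT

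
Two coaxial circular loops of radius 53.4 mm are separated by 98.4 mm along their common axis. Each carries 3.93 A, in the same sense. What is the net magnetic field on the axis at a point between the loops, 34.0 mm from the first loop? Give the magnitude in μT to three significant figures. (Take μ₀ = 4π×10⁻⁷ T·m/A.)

B ≈ 39.8 μT

Each loop contributes B = μ₀IR²/[2(R²+z²)^(3/2)] on the axis, with z measured from that loop.
Loop 1 (z = 0.034 m): B₁ = 2.78×10⁻⁵ T. Loop 2 (z = 0.0644 m): B₂ = 1.20×10⁻⁵ T.
The fields add: B = B₁ + B₂ = 3.98×10⁻⁵ T.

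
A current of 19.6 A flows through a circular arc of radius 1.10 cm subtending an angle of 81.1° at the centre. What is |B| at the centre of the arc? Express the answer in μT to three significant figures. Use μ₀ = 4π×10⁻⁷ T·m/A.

The Biot–Savart field of a circular arc at its centre is B = μ₀Iφ/(4πR), with φ = 1.415 rad.
B = (4π×10⁻⁷ × 19.6 × 1.415) / (4π × 0.011) = 2.52×10⁻⁴ T.

B ≈ 252 μT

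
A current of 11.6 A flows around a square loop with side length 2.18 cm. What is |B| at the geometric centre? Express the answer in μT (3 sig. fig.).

Each side is a finite straight segment at perpendicular distance d = a/(2 tan(π/4)) = 0.0109 m from the centre, with end-angles ±π/4.
One side contributes B₁ = (μ₀I/4πd)·2 sin(π/4) = 1.51×10⁻⁴ T.
All 4 sides add in the same direction: B = 4 × 1.51×10⁻⁴ = 6.02×10⁻⁴ T.

B ≈ 602 μT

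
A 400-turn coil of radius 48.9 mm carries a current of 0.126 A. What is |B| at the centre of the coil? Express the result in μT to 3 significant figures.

For an N-turn flat coil, B = Nμ₀I/(2R) with R = 0.0489 m.
B = 400 × 1.62×10⁻⁶ T = 6.48×10⁻⁴ T.

B ≈ 648 μT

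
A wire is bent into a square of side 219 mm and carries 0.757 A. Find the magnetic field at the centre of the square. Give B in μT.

Each side is a finite straight segment at perpendicular distance d = a/(2 tan(π/4)) = 0.1095 m from the centre, with end-angles ±π/4.
One side contributes B₁ = (μ₀I/4πd)·2 sin(π/4) = 9.78×10⁻⁷ T.
All 4 sides add in the same direction: B = 4 × 9.78×10⁻⁷ = 3.91×10⁻⁶ T.

B ≈ 3.91 μT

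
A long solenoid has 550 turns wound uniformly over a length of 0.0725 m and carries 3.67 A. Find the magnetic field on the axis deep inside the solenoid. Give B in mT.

B ≈ 35.0 mT

Inside a long solenoid, B = μ₀nI with n = 7586 turns/m.
B = 4π×10⁻⁷ × 7586 × 3.67 = 3.50×10⁻² T.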